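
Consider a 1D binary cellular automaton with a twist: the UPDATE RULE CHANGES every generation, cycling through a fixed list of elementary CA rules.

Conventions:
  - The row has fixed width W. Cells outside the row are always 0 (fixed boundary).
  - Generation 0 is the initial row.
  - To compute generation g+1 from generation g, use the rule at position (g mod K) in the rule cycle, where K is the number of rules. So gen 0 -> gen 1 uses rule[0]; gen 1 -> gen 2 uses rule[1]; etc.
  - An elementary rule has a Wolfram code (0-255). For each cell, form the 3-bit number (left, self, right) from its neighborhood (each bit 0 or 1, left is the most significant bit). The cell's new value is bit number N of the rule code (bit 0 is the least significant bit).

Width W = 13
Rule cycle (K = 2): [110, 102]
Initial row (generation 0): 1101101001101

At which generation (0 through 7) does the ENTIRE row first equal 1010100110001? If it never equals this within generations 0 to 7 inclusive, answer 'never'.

Gen 0: 1101101001101
Gen 1 (rule 110): 1111111011111
Gen 2 (rule 102): 0000001100001
Gen 3 (rule 110): 0000011100011
Gen 4 (rule 102): 0000100100101
Gen 5 (rule 110): 0001101101111
Gen 6 (rule 102): 0010110110001
Gen 7 (rule 110): 0111111110011

Answer: never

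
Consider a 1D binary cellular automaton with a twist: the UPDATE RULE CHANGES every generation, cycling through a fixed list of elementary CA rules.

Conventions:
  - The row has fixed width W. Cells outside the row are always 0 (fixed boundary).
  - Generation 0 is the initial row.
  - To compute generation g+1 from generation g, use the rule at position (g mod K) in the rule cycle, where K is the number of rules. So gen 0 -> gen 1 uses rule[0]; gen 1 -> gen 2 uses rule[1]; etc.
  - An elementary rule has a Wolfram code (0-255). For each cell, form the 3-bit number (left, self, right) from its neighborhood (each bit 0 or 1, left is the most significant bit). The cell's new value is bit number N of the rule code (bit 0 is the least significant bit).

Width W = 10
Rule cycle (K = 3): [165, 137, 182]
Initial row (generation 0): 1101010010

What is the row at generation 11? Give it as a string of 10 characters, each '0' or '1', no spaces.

Answer: 1111111000

Derivation:
Gen 0: 1101010010
Gen 1 (rule 165): 0011110010
Gen 2 (rule 137): 1011100000
Gen 3 (rule 182): 1101010000
Gen 4 (rule 165): 0011110111
Gen 5 (rule 137): 1011100110
Gen 6 (rule 182): 1101011001
Gen 7 (rule 165): 0011100001
Gen 8 (rule 137): 1011001100
Gen 9 (rule 182): 1100110010
Gen 10 (rule 165): 0000000010
Gen 11 (rule 137): 1111111000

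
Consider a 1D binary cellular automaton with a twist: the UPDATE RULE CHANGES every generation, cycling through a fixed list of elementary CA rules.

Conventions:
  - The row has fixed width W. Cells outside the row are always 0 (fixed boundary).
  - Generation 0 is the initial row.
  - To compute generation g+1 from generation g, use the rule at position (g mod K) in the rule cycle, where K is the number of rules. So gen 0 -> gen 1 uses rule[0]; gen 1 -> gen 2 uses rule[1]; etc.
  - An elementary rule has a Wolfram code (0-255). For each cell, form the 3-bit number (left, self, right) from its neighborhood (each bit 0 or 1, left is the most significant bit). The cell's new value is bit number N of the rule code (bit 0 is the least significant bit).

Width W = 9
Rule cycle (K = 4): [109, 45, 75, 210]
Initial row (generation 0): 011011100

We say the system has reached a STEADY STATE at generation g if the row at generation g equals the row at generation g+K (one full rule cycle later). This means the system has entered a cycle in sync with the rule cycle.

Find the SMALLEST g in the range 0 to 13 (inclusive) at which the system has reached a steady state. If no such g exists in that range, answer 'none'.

Answer: 4

Derivation:
Gen 0: 011011100
Gen 1 (rule 109): 011110101
Gen 2 (rule 45): 010001111
Gen 3 (rule 75): 100111001
Gen 4 (rule 210): 011011110
Gen 5 (rule 109): 011110010
Gen 6 (rule 45): 010000010
Gen 7 (rule 75): 100111100
Gen 8 (rule 210): 011011110
Gen 9 (rule 109): 011110010
Gen 10 (rule 45): 010000010
Gen 11 (rule 75): 100111100
Gen 12 (rule 210): 011011110
Gen 13 (rule 109): 011110010
Gen 14 (rule 45): 010000010
Gen 15 (rule 75): 100111100
Gen 16 (rule 210): 011011110
Gen 17 (rule 109): 011110010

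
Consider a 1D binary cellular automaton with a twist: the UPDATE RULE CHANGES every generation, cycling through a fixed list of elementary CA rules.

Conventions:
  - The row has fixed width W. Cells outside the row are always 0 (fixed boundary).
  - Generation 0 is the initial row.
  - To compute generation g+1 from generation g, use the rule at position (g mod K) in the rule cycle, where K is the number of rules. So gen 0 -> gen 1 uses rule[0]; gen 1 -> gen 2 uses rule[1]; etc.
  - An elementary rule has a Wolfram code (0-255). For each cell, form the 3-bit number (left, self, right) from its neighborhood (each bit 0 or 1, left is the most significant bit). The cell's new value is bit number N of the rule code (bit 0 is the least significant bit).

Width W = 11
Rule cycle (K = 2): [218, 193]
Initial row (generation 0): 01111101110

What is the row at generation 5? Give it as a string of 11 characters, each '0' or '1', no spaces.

Gen 0: 01111101110
Gen 1 (rule 218): 11111101111
Gen 2 (rule 193): 01111100111
Gen 3 (rule 218): 11111111111
Gen 4 (rule 193): 01111111111
Gen 5 (rule 218): 11111111111

Answer: 11111111111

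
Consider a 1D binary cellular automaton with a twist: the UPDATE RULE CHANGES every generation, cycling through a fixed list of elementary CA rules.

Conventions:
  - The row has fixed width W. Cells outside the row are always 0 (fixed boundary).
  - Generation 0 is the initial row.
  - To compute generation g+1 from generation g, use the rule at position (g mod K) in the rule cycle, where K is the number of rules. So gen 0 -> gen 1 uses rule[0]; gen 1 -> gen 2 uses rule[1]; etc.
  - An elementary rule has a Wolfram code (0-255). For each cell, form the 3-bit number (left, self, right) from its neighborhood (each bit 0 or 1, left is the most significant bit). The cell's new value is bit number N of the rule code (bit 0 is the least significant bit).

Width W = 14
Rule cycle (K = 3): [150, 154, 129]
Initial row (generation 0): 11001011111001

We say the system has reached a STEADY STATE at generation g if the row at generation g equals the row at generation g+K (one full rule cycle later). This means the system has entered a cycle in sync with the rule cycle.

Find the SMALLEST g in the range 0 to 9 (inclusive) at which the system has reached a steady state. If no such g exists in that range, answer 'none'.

Answer: none

Derivation:
Gen 0: 11001011111001
Gen 1 (rule 150): 00111001110111
Gen 2 (rule 154): 01110111100110
Gen 3 (rule 129): 00100011000000
Gen 4 (rule 150): 01110100100000
Gen 5 (rule 154): 11100011010000
Gen 6 (rule 129): 01001000000111
Gen 7 (rule 150): 11111100001010
Gen 8 (rule 154): 11111010010001
Gen 9 (rule 129): 01110000000100
Gen 10 (rule 150): 10101000001110
Gen 11 (rule 154): 00000100011101
Gen 12 (rule 129): 11110001001000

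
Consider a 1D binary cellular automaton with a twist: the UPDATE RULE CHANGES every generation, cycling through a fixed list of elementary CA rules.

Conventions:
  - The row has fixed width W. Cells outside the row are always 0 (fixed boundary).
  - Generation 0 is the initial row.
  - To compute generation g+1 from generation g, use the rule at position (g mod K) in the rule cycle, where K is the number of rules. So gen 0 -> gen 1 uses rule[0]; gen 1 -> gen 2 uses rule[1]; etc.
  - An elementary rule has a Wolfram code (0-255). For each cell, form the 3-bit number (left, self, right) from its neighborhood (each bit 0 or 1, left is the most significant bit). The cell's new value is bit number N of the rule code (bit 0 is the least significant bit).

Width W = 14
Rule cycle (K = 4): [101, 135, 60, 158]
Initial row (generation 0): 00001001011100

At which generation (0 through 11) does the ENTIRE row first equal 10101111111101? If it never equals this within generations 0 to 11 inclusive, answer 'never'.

Gen 0: 00001001011100
Gen 1 (rule 101): 11101001100101
Gen 2 (rule 135): 01001010001101
Gen 3 (rule 60): 01101111001011
Gen 4 (rule 158): 11001110111010
Gen 5 (rule 101): 01000011001110
Gen 6 (rule 135): 11011100010100
Gen 7 (rule 60): 10110010011110
Gen 8 (rule 158): 10101111111101
Gen 9 (rule 101): 11110000000111
Gen 10 (rule 135): 01100111111010
Gen 11 (rule 60): 01010100000111

Answer: 8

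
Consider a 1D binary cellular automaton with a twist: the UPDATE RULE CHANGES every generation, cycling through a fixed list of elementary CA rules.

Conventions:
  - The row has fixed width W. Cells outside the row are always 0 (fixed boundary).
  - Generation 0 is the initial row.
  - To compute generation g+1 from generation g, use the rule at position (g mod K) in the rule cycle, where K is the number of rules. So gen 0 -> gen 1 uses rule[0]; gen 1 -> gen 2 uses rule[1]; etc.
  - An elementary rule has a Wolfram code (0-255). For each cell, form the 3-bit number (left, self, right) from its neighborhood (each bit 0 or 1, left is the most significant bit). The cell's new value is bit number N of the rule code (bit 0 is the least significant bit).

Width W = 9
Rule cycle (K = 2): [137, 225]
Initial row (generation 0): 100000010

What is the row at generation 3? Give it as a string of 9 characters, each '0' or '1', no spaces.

Answer: 000110010

Derivation:
Gen 0: 100000010
Gen 1 (rule 137): 001111000
Gen 2 (rule 225): 100111011
Gen 3 (rule 137): 000110010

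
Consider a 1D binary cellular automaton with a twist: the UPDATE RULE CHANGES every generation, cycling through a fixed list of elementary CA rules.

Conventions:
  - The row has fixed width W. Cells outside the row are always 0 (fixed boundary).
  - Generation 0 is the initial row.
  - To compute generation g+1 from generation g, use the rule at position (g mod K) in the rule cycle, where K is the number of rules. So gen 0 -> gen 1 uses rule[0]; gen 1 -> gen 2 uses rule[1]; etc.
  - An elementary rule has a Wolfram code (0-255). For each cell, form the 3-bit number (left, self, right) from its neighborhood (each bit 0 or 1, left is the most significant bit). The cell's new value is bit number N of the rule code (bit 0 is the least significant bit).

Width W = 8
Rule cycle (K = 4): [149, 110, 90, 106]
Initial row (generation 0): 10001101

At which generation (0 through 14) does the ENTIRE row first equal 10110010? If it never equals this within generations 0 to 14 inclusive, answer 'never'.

Answer: 13

Derivation:
Gen 0: 10001101
Gen 1 (rule 149): 11100001
Gen 2 (rule 110): 10100011
Gen 3 (rule 90): 00010111
Gen 4 (rule 106): 00101101
Gen 5 (rule 149): 10100001
Gen 6 (rule 110): 11100011
Gen 7 (rule 90): 10110111
Gen 8 (rule 106): 01111101
Gen 9 (rule 149): 00111001
Gen 10 (rule 110): 01101011
Gen 11 (rule 90): 11100011
Gen 12 (rule 106): 10100111
Gen 13 (rule 149): 10110010
Gen 14 (rule 110): 11110110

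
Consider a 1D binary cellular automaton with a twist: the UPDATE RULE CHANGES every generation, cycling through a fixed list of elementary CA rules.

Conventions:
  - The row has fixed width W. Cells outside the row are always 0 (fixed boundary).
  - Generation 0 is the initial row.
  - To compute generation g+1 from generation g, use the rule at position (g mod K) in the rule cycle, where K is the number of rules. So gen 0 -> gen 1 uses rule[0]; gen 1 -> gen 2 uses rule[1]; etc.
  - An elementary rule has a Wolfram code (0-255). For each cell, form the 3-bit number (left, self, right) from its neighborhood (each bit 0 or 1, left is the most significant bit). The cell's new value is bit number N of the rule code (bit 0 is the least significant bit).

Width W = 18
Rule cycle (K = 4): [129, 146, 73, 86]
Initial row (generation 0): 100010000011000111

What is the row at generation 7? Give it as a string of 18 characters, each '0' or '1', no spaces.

Gen 0: 100010000011000111
Gen 1 (rule 129): 001000111000010010
Gen 2 (rule 146): 010101010100101101
Gen 3 (rule 73): 000000000000001100
Gen 4 (rule 86): 000000000000010110
Gen 5 (rule 129): 111111111111000000
Gen 6 (rule 146): 011111111110100000
Gen 7 (rule 73): 010000000010001111

Answer: 010000000010001111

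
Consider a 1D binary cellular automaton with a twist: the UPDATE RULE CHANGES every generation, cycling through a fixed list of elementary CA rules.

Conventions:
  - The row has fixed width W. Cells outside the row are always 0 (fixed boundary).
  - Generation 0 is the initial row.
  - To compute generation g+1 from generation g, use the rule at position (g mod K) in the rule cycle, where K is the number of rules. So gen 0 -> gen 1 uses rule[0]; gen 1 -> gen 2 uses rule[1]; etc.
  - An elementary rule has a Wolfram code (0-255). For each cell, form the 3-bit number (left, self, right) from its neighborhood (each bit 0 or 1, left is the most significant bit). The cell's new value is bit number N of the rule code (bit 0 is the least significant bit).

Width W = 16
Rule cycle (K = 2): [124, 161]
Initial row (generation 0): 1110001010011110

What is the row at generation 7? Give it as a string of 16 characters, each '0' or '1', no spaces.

Gen 0: 1110001010011110
Gen 1 (rule 124): 1011001111010011
Gen 2 (rule 161): 0100000110100000
Gen 3 (rule 124): 0110000111110000
Gen 4 (rule 161): 0000110011100111
Gen 5 (rule 124): 0000111010110101
Gen 6 (rule 161): 1110010101001010
Gen 7 (rule 124): 1011011111101111

Answer: 1011011111101111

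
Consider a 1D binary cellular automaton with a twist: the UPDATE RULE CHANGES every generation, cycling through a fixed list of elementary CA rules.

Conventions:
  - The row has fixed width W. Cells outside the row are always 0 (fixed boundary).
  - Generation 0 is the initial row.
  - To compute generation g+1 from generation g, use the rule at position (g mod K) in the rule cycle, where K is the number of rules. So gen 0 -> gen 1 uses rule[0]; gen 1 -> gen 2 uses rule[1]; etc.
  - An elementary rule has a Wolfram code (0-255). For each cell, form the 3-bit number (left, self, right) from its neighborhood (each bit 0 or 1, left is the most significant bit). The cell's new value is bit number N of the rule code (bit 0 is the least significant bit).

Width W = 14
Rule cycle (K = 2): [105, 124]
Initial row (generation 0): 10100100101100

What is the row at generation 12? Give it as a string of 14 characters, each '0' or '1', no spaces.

Gen 0: 10100100101100
Gen 1 (rule 105): 01000000011101
Gen 2 (rule 124): 01100000010111
Gen 3 (rule 105): 01101111001101
Gen 4 (rule 124): 01111001101111
Gen 5 (rule 105): 01001001111001
Gen 6 (rule 124): 01101101001101
Gen 7 (rule 105): 01111110001110
Gen 8 (rule 124): 01000011001011
Gen 9 (rule 105): 00011011000111
Gen 10 (rule 124): 00011111100101
Gen 11 (rule 105): 11010000100010
Gen 12 (rule 124): 11111000110011

Answer: 11111000110011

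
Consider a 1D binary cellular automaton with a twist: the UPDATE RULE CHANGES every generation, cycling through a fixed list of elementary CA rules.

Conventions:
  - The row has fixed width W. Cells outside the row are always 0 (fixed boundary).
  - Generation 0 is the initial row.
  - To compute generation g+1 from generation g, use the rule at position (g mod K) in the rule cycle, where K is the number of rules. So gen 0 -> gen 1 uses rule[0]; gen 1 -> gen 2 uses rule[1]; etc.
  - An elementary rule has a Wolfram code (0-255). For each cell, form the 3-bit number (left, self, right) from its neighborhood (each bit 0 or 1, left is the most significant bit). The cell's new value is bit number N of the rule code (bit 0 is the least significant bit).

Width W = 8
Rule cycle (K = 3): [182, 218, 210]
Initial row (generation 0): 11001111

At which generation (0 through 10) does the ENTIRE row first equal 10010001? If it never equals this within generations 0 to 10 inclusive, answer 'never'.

Gen 0: 11001111
Gen 1 (rule 182): 00110110
Gen 2 (rule 218): 01110111
Gen 3 (rule 210): 10110011
Gen 4 (rule 182): 11001100
Gen 5 (rule 218): 11111110
Gen 6 (rule 210): 01111111
Gen 7 (rule 182): 10111110
Gen 8 (rule 218): 00111111
Gen 9 (rule 210): 01011111
Gen 10 (rule 182): 11101110

Answer: never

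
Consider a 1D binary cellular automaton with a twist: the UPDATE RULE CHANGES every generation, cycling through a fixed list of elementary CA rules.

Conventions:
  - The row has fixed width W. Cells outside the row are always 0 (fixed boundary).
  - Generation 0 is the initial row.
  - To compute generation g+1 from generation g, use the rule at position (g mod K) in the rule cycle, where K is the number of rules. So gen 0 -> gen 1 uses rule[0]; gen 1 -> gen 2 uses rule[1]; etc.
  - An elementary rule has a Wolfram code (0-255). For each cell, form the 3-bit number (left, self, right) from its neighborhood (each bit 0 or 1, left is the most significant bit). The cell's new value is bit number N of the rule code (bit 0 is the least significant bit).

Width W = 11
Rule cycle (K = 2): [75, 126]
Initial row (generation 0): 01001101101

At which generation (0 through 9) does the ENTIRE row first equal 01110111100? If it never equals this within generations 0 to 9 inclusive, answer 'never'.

Answer: never

Derivation:
Gen 0: 01001101101
Gen 1 (rule 75): 10011101100
Gen 2 (rule 126): 11110111110
Gen 3 (rule 75): 10010100010
Gen 4 (rule 126): 11111110111
Gen 5 (rule 75): 10000010101
Gen 6 (rule 126): 11000111111
Gen 7 (rule 75): 11011100001
Gen 8 (rule 126): 11110110011
Gen 9 (rule 75): 10010110111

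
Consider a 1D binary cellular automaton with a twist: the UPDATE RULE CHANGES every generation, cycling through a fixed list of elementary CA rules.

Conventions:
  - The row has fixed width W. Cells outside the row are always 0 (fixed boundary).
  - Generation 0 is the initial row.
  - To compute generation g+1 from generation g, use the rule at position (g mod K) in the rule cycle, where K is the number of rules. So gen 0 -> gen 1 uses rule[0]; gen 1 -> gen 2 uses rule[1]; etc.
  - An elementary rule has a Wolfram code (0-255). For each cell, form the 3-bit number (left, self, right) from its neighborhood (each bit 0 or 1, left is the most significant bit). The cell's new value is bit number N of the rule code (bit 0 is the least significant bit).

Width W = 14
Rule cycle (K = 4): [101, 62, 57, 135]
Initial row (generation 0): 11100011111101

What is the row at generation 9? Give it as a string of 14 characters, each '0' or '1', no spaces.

Answer: 10110011110001

Derivation:
Gen 0: 11100011111101
Gen 1 (rule 101): 00101000000111
Gen 2 (rule 62): 01111100001100
Gen 3 (rule 57): 01000011101011
Gen 4 (rule 135): 11011101001000
Gen 5 (rule 101): 01100111001011
Gen 6 (rule 62): 11011100111110
Gen 7 (rule 57): 10110010100001
Gen 8 (rule 135): 10000110101111
Gen 9 (rule 101): 10110011110001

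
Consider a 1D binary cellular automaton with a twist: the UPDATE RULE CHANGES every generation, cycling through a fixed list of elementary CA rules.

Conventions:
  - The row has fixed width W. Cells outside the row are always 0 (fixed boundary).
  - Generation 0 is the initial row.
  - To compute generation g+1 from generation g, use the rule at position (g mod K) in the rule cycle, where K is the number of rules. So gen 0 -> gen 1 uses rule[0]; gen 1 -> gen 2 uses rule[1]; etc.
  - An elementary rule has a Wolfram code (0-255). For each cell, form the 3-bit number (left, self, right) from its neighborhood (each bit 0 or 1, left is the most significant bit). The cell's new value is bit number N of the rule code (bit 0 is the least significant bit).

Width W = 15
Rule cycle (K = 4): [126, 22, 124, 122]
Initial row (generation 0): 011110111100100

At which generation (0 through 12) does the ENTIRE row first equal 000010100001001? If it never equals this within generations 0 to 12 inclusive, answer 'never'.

Gen 0: 011110111100100
Gen 1 (rule 126): 110011100111110
Gen 2 (rule 22): 001100011000001
Gen 3 (rule 124): 001110011100001
Gen 4 (rule 122): 011011110110010
Gen 5 (rule 126): 111110011111111
Gen 6 (rule 22): 000001100000000
Gen 7 (rule 124): 000001110000000
Gen 8 (rule 122): 000011011000000
Gen 9 (rule 126): 000111111100000
Gen 10 (rule 22): 001000000010000
Gen 11 (rule 124): 001100000011000
Gen 12 (rule 122): 011110000111100

Answer: never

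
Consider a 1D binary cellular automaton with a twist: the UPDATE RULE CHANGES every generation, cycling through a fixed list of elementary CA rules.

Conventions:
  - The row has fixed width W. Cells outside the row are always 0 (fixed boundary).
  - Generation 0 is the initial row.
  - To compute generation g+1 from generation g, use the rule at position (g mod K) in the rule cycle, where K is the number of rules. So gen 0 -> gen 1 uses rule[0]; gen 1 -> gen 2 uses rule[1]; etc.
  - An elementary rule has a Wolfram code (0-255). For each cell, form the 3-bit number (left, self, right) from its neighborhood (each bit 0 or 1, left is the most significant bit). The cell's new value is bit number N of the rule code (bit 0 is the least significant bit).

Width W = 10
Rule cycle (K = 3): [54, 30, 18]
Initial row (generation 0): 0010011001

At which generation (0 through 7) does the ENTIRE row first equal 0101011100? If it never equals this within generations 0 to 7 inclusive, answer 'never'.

Answer: never

Derivation:
Gen 0: 0010011001
Gen 1 (rule 54): 0111100111
Gen 2 (rule 30): 1100011100
Gen 3 (rule 18): 0010100010
Gen 4 (rule 54): 0111110111
Gen 5 (rule 30): 1100000100
Gen 6 (rule 18): 0010001010
Gen 7 (rule 54): 0111011111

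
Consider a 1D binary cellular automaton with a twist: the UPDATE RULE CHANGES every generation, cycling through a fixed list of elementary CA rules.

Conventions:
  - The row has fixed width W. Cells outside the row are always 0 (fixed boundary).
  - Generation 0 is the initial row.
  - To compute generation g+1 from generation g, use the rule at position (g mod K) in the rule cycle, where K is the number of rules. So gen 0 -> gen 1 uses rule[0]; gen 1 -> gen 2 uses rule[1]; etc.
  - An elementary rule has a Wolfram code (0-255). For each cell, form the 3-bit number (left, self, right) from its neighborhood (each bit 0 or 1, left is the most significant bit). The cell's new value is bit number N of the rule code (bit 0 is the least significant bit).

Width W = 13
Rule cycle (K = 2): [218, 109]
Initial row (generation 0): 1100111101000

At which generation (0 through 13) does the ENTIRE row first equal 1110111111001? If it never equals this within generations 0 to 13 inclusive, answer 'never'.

Gen 0: 1100111101000
Gen 1 (rule 218): 1111111100100
Gen 2 (rule 109): 1000000100101
Gen 3 (rule 218): 0100001011000
Gen 4 (rule 109): 0101101111011
Gen 5 (rule 218): 1001101111011
Gen 6 (rule 109): 1001111001111
Gen 7 (rule 218): 0111111111111
Gen 8 (rule 109): 0100000000001
Gen 9 (rule 218): 1010000000010
Gen 10 (rule 109): 1110111111010
Gen 11 (rule 218): 1110111111001
Gen 12 (rule 109): 1011100001001
Gen 13 (rule 218): 0011110010110

Answer: 11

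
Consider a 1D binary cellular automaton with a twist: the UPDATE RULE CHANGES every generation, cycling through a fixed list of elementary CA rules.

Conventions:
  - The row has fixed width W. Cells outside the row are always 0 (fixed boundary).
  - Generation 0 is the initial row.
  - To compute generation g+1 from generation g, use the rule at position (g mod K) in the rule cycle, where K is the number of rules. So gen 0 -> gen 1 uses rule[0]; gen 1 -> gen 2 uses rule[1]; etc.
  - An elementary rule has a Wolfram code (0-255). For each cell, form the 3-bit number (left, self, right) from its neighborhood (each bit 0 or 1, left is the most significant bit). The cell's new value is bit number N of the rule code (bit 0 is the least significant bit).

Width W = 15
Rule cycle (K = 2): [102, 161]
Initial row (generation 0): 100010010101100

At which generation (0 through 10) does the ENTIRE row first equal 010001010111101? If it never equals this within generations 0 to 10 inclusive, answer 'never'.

Gen 0: 100010010101100
Gen 1 (rule 102): 100110111110100
Gen 2 (rule 161): 000001011101001
Gen 3 (rule 102): 000011100111011
Gen 4 (rule 161): 111001000010100
Gen 5 (rule 102): 001011000111100
Gen 6 (rule 161): 100100010011001
Gen 7 (rule 102): 101100110101011
Gen 8 (rule 161): 010000001010100
Gen 9 (rule 102): 110000011111100
Gen 10 (rule 161): 000111001111001

Answer: never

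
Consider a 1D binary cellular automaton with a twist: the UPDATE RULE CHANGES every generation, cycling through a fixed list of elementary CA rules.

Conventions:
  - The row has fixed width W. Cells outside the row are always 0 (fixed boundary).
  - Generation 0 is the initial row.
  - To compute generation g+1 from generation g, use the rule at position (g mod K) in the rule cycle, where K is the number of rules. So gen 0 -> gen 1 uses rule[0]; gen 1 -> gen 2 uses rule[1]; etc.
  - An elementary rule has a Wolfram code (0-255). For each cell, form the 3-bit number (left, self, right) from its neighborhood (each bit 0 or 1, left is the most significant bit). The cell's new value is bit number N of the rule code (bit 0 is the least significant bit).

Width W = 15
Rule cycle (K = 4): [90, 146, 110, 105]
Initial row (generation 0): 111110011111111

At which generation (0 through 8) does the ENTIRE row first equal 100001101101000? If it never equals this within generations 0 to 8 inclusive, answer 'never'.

Answer: never

Derivation:
Gen 0: 111110011111111
Gen 1 (rule 90): 100011110000001
Gen 2 (rule 146): 010101101000010
Gen 3 (rule 110): 111111111000110
Gen 4 (rule 105): 100000001010110
Gen 5 (rule 90): 010000010000111
Gen 6 (rule 146): 101000101001010
Gen 7 (rule 110): 111001111011110
Gen 8 (rule 105): 101001001110010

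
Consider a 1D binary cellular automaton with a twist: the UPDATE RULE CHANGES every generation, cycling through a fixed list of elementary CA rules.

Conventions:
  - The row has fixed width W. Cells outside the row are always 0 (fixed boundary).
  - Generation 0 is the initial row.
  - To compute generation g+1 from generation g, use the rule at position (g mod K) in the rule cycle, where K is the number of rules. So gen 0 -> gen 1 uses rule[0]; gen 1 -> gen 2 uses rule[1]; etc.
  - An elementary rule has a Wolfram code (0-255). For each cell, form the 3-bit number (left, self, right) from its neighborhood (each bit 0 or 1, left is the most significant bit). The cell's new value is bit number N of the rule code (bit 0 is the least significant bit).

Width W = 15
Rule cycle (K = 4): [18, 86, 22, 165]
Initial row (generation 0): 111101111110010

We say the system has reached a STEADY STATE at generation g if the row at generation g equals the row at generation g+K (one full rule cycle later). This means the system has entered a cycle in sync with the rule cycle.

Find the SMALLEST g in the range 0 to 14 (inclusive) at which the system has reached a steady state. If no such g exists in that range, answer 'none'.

Answer: 9

Derivation:
Gen 0: 111101111110010
Gen 1 (rule 18): 000000000001101
Gen 2 (rule 86): 000000000010101
Gen 3 (rule 22): 000000000110101
Gen 4 (rule 165): 111111110001111
Gen 5 (rule 18): 000000001010000
Gen 6 (rule 86): 000000011011000
Gen 7 (rule 22): 000000100000100
Gen 8 (rule 165): 111110101110101
Gen 9 (rule 18): 000000000000000
Gen 10 (rule 86): 000000000000000
Gen 11 (rule 22): 000000000000000
Gen 12 (rule 165): 111111111111111
Gen 13 (rule 18): 000000000000000
Gen 14 (rule 86): 000000000000000
Gen 15 (rule 22): 000000000000000
Gen 16 (rule 165): 111111111111111
Gen 17 (rule 18): 000000000000000
Gen 18 (rule 86): 000000000000000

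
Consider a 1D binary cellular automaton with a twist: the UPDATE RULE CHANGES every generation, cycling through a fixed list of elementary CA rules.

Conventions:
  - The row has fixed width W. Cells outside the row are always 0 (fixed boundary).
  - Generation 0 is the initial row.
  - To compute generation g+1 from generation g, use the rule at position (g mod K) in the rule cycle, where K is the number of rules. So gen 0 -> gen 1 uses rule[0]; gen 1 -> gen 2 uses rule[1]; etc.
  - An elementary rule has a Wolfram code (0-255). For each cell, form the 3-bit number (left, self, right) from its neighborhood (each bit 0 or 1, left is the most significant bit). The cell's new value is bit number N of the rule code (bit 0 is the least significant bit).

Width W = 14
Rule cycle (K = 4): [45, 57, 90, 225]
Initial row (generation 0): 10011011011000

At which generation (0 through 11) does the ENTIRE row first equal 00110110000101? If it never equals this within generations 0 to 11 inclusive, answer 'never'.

Gen 0: 10011011011000
Gen 1 (rule 45): 10010110110011
Gen 2 (rule 57): 01001101101010
Gen 3 (rule 90): 10111101100001
Gen 4 (rule 225): 01011110101100
Gen 5 (rule 45): 01110001111001
Gen 6 (rule 57): 01001101000100
Gen 7 (rule 90): 10111100101010
Gen 8 (rule 225): 01011100010100
Gen 9 (rule 45): 01110001011101
Gen 10 (rule 57): 01001100110010
Gen 11 (rule 90): 10111111111101

Answer: never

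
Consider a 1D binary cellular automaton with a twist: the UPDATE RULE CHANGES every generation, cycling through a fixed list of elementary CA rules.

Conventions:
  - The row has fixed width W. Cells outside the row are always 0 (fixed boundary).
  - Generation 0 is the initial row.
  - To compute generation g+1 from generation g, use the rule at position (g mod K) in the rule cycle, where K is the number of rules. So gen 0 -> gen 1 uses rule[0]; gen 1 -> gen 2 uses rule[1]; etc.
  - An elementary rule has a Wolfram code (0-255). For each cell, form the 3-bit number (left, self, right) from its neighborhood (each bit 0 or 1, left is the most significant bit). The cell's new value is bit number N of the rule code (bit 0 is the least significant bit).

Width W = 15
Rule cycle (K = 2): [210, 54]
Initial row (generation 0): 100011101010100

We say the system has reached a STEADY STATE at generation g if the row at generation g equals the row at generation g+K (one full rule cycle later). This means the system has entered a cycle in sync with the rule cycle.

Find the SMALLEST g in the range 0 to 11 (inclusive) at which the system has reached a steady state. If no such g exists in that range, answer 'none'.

Gen 0: 100011101010100
Gen 1 (rule 210): 010101100000010
Gen 2 (rule 54): 111110010000111
Gen 3 (rule 210): 011111101001011
Gen 4 (rule 54): 100000011111100
Gen 5 (rule 210): 010000101111110
Gen 6 (rule 54): 111001110000001
Gen 7 (rule 210): 011110111000010
Gen 8 (rule 54): 100001000100111
Gen 9 (rule 210): 010010101011011
Gen 10 (rule 54): 111111111100100
Gen 11 (rule 210): 011111111111010
Gen 12 (rule 54): 100000000000111
Gen 13 (rule 210): 010000000001011

Answer: none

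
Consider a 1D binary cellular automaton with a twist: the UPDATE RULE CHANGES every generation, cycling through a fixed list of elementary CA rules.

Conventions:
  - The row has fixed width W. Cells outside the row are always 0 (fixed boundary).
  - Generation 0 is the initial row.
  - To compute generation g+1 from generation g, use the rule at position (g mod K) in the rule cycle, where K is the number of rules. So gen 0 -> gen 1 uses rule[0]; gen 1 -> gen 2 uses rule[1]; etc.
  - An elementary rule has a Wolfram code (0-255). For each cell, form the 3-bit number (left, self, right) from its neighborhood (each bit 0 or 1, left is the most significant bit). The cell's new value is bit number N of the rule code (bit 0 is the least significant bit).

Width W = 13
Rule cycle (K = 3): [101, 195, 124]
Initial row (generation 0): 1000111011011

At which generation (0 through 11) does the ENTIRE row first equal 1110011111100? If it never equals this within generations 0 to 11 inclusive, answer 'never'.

Answer: never

Derivation:
Gen 0: 1000111011011
Gen 1 (rule 101): 1010001101101
Gen 2 (rule 195): 0000110100100
Gen 3 (rule 124): 0000111110110
Gen 4 (rule 101): 1110000011010
Gen 5 (rule 195): 0110111101000
Gen 6 (rule 124): 0111100111100
Gen 7 (rule 101): 0000100000101
Gen 8 (rule 195): 1111001111000
Gen 9 (rule 124): 1001101001100
Gen 10 (rule 101): 1000111000101
Gen 11 (rule 195): 0011011011000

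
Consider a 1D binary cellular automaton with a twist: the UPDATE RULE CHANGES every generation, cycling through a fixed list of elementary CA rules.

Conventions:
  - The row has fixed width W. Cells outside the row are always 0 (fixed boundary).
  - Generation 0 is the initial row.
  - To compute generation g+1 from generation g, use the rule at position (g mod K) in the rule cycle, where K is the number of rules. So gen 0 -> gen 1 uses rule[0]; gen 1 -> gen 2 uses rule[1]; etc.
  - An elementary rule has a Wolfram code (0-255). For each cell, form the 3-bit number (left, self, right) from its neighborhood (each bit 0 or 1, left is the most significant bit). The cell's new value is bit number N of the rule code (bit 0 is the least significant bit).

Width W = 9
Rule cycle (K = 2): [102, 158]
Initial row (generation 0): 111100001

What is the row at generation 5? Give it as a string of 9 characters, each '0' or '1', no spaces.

Gen 0: 111100001
Gen 1 (rule 102): 000100011
Gen 2 (rule 158): 001110110
Gen 3 (rule 102): 010011010
Gen 4 (rule 158): 111110011
Gen 5 (rule 102): 000010101

Answer: 000010101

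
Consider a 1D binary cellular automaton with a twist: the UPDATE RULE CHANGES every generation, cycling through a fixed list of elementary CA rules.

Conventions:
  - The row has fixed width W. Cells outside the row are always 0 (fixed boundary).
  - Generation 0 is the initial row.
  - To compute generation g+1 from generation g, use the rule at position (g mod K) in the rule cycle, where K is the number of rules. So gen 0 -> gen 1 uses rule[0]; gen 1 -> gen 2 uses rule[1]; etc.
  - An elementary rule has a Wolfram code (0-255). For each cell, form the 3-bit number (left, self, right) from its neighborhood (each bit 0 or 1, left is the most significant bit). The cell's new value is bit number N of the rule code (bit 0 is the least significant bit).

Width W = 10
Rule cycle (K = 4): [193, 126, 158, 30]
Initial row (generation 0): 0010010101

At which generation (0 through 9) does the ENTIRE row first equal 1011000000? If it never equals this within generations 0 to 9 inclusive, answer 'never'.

Gen 0: 0010010101
Gen 1 (rule 193): 1000000000
Gen 2 (rule 126): 1100000000
Gen 3 (rule 158): 1010000000
Gen 4 (rule 30): 1011000000
Gen 5 (rule 193): 0001011111
Gen 6 (rule 126): 0011110001
Gen 7 (rule 158): 0111101011
Gen 8 (rule 30): 1100001010
Gen 9 (rule 193): 0101100000

Answer: 4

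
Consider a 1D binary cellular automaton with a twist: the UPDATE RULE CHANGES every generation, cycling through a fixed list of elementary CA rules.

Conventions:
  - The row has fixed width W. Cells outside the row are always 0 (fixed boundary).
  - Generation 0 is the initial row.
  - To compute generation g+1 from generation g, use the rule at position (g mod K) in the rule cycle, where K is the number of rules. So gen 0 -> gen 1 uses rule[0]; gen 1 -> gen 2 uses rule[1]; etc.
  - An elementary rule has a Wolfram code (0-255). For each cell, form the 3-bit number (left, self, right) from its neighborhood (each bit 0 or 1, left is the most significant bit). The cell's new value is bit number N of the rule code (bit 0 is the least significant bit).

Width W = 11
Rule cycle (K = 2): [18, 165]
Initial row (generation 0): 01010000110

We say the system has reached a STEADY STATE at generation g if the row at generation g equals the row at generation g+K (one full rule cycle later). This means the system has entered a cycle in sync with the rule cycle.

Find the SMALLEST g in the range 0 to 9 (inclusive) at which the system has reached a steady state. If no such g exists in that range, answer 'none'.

Gen 0: 01010000110
Gen 1 (rule 18): 10001001001
Gen 2 (rule 165): 10101001001
Gen 3 (rule 18): 00000110110
Gen 4 (rule 165): 11110001000
Gen 5 (rule 18): 00001010100
Gen 6 (rule 165): 11101111101
Gen 7 (rule 18): 00000000000
Gen 8 (rule 165): 11111111111
Gen 9 (rule 18): 00000000000
Gen 10 (rule 165): 11111111111
Gen 11 (rule 18): 00000000000

Answer: 7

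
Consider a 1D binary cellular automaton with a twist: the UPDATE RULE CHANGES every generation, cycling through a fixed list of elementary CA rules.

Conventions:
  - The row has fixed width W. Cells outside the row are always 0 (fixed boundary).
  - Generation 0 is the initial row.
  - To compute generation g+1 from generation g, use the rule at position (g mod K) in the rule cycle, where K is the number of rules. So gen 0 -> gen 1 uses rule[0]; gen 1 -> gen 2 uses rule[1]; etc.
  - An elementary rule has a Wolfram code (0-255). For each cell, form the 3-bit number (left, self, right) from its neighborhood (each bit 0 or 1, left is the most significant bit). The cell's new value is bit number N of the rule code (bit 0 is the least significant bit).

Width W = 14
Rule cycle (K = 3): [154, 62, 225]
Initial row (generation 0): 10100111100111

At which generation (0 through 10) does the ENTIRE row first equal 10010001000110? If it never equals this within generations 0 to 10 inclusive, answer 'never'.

Gen 0: 10100111100111
Gen 1 (rule 154): 00011111011110
Gen 2 (rule 62): 00110000110001
Gen 3 (rule 225): 10010110010100
Gen 4 (rule 154): 01100101100010
Gen 5 (rule 62): 11011111010111
Gen 6 (rule 225): 01101111101011
Gen 7 (rule 154): 11001111000010
Gen 8 (rule 62): 10111000100111
Gen 9 (rule 225): 01011010000011
Gen 10 (rule 154): 10010001000110

Answer: 10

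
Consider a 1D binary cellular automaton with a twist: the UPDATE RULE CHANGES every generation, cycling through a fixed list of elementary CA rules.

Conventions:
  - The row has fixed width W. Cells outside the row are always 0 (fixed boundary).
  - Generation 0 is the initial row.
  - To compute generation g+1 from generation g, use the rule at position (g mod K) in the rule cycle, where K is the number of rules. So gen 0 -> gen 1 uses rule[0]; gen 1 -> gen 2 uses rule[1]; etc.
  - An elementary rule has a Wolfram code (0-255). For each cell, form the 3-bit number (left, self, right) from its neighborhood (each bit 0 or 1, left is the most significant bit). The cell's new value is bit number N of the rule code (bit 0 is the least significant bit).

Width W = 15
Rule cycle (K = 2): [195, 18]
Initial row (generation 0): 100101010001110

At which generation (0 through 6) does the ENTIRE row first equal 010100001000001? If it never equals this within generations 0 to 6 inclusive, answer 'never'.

Gen 0: 100101010001110
Gen 1 (rule 195): 001000000110110
Gen 2 (rule 18): 010100001000001
Gen 3 (rule 195): 100001110011110
Gen 4 (rule 18): 010010001100001
Gen 5 (rule 195): 100100110101110
Gen 6 (rule 18): 011011000000001

Answer: 2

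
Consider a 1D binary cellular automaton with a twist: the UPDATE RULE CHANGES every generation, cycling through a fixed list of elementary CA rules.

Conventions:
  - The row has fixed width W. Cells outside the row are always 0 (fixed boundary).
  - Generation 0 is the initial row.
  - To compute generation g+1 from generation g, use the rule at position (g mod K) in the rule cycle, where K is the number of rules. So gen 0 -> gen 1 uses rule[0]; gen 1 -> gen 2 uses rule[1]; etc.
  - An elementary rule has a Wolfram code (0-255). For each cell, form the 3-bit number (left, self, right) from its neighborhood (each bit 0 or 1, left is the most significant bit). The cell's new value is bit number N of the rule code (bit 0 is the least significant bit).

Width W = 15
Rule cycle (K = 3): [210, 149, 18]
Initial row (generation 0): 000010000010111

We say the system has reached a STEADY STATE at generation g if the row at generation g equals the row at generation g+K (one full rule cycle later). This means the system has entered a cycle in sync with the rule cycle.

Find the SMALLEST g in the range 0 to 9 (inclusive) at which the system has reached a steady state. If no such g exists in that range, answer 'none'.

Answer: 6

Derivation:
Gen 0: 000010000010111
Gen 1 (rule 210): 000101000100011
Gen 2 (rule 149): 110101110111000
Gen 3 (rule 18): 000000000000100
Gen 4 (rule 210): 000000000001010
Gen 5 (rule 149): 111111111101011
Gen 6 (rule 18): 000000000000000
Gen 7 (rule 210): 000000000000000
Gen 8 (rule 149): 111111111111111
Gen 9 (rule 18): 000000000000000
Gen 10 (rule 210): 000000000000000
Gen 11 (rule 149): 111111111111111
Gen 12 (rule 18): 000000000000000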